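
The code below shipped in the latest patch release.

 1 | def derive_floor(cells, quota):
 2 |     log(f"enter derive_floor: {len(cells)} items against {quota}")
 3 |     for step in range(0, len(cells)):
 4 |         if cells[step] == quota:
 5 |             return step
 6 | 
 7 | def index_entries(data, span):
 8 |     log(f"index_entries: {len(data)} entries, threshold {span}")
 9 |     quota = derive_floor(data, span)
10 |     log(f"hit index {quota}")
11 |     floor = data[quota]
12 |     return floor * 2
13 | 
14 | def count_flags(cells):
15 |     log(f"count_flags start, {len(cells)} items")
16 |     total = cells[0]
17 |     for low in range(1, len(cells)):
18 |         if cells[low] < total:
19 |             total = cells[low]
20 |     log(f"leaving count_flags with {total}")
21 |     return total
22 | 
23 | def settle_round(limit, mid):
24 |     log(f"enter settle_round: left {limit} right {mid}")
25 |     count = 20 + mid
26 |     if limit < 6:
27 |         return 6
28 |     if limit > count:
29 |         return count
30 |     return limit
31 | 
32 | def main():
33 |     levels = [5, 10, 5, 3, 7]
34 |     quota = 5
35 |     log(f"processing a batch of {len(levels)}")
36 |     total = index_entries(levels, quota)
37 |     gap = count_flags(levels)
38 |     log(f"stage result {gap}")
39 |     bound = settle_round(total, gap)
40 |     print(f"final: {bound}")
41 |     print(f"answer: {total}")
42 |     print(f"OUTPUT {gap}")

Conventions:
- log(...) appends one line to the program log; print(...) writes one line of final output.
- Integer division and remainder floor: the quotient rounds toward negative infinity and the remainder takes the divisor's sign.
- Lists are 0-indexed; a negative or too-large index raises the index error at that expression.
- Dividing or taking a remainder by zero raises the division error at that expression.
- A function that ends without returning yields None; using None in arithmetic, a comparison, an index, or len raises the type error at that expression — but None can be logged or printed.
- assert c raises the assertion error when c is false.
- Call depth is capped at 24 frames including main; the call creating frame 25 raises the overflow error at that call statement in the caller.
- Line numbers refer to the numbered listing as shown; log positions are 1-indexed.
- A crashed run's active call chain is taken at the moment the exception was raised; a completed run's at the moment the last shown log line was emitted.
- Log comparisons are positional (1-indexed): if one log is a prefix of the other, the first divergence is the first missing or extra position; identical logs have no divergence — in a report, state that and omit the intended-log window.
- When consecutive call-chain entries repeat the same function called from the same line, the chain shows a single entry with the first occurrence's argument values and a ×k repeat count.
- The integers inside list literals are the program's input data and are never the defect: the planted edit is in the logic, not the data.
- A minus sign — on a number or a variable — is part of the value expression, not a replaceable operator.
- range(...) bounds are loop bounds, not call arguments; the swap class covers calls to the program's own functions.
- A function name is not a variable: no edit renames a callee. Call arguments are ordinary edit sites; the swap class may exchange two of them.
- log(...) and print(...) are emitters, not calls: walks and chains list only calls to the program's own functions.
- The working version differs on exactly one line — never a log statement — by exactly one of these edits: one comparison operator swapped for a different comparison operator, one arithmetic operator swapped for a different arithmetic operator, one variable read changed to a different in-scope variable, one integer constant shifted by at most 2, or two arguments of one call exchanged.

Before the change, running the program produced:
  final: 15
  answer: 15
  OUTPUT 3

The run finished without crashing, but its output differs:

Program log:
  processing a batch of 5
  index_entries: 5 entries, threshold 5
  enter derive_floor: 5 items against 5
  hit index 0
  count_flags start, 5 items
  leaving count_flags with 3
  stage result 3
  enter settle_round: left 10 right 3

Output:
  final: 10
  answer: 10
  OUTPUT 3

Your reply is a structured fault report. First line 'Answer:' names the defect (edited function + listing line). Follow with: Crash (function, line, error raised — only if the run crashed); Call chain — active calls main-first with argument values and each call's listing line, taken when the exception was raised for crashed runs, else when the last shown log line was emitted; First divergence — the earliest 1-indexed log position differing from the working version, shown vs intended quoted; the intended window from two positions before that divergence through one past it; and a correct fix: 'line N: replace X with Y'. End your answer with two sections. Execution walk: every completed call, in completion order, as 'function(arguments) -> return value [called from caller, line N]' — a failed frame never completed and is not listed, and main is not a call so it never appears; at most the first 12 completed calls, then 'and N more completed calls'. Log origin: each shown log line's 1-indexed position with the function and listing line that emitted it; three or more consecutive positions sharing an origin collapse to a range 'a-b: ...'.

Answer: the defect is in index_entries at line 12.
Key fact: The earliest visible damage is log position 8 — 'enter settle_round: left 10 right 3' rather than the intended 'enter settle_round: left 15 right 3'.
Call chain: main -> settle_round(10, 3) (called at line 39).
First divergence: at position 8 the run shows 'enter settle_round: left 10 right 3' where the working version logs 'enter settle_round: left 15 right 3'.
Intended log window:
  6: leaving count_flags with 3
  7: stage result 3
  8: enter settle_round: left 15 right 3
Execution walk:
  derive_floor([5, 10, 5, 3, 7], 5) -> 0  [called from index_entries, line 9]
  index_entries([5, 10, 5, 3, 7], 5) -> 10  [called from main, line 36]
  count_flags([5, 10, 5, 3, 7]) -> 3  [called from main, line 37]
  settle_round(10, 3) -> 10  [called from main, line 39]
Log origin:
  1 — main, line 35
  2 — index_entries, line 8
  3 — derive_floor, line 2
  4 — index_entries, line 10
  5 — count_flags, line 15
  6 — count_flags, line 20
  7 — main, line 38
  8 — settle_round, line 24
A correct fix: line 12: replace `2` with `3`.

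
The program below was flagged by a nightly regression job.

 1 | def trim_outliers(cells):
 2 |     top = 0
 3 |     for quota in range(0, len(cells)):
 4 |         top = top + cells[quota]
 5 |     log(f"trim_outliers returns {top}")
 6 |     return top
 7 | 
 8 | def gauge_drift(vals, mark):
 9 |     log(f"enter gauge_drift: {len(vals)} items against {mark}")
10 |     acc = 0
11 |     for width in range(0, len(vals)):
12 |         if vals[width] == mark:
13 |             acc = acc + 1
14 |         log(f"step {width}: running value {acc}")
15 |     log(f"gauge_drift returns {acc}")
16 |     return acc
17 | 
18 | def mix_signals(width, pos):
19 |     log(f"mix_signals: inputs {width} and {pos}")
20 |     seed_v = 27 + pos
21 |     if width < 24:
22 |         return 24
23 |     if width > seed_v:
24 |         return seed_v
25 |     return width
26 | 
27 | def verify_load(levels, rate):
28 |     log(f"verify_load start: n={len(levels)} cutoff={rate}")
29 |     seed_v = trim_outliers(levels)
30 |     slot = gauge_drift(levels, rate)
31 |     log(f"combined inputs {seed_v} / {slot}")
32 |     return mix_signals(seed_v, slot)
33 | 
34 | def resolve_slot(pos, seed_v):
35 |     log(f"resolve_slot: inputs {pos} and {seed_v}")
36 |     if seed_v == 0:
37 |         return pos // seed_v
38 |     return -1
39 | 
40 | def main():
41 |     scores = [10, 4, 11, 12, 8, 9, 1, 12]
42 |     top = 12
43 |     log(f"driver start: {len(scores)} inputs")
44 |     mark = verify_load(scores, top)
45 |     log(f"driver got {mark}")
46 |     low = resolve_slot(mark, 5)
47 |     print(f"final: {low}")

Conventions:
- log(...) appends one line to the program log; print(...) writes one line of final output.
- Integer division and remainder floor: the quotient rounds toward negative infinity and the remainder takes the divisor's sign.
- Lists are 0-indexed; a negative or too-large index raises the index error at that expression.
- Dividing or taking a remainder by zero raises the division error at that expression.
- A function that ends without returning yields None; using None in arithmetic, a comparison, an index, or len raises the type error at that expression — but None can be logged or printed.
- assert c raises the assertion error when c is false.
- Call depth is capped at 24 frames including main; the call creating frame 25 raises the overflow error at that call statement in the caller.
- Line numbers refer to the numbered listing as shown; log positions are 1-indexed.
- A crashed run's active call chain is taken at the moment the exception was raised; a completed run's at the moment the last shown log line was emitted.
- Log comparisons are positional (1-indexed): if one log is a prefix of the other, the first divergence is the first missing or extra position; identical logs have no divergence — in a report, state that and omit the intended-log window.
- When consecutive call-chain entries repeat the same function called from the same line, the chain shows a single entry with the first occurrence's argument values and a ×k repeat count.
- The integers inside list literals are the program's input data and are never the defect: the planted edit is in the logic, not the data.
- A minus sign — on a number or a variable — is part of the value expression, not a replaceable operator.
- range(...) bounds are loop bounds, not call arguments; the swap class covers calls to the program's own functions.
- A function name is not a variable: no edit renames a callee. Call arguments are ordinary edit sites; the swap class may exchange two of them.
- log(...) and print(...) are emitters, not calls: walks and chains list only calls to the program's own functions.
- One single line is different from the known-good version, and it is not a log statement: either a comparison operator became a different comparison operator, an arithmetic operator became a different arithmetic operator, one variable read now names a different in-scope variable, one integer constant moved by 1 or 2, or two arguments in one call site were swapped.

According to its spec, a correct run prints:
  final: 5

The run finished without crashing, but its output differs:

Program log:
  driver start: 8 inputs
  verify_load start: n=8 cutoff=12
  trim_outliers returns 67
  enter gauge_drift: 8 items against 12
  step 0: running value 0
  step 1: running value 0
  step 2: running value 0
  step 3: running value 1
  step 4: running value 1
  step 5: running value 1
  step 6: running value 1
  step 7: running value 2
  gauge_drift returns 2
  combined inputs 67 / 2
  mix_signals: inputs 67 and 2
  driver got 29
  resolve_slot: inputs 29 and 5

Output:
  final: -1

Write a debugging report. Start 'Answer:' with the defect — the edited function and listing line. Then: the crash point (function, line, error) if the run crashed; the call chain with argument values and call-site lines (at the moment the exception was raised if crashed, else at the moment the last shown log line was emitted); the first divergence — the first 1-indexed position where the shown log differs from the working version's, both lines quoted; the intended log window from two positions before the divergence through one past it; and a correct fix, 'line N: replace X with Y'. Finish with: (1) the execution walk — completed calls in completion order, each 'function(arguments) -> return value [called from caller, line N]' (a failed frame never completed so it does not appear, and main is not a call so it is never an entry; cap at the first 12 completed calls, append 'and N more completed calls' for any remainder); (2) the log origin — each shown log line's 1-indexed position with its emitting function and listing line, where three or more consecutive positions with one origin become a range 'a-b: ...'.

Answer: the defect is in resolve_slot at line 36.
The tell: The logs agree in full; only the final output differs.
Call chain: main -> resolve_slot(29, 5) (called at line 46).
First divergence: there is none — every log position agrees.
Execution walk:
  trim_outliers([10, 4, 11, 12, 8, 9, 1, 12]) -> 67  [called from verify_load, line 29]
  gauge_drift([10, 4, 11, 12, 8, 9, 1, 12], 12) -> 2  [called from verify_load, line 30]
  mix_signals(67, 2) -> 29  [called from verify_load, line 32]
  verify_load([10, 4, 11, 12, 8, 9, 1, 12], 12) -> 29  [called from main, line 44]
  resolve_slot(29, 5) -> -1  [called from main, line 46]
Log origin:
  1: logged in main at line 43
  2: logged in verify_load at line 28
  3: logged in trim_outliers at line 5
  4: logged in gauge_drift at line 9
  5-12: logged in gauge_drift at line 14
  13: logged in gauge_drift at line 15
  14: logged in verify_load at line 31
  15: logged in mix_signals at line 19
  16: logged in main at line 45
  17: logged in resolve_slot at line 35
A correct fix: line 36: replace `==` with `!=`.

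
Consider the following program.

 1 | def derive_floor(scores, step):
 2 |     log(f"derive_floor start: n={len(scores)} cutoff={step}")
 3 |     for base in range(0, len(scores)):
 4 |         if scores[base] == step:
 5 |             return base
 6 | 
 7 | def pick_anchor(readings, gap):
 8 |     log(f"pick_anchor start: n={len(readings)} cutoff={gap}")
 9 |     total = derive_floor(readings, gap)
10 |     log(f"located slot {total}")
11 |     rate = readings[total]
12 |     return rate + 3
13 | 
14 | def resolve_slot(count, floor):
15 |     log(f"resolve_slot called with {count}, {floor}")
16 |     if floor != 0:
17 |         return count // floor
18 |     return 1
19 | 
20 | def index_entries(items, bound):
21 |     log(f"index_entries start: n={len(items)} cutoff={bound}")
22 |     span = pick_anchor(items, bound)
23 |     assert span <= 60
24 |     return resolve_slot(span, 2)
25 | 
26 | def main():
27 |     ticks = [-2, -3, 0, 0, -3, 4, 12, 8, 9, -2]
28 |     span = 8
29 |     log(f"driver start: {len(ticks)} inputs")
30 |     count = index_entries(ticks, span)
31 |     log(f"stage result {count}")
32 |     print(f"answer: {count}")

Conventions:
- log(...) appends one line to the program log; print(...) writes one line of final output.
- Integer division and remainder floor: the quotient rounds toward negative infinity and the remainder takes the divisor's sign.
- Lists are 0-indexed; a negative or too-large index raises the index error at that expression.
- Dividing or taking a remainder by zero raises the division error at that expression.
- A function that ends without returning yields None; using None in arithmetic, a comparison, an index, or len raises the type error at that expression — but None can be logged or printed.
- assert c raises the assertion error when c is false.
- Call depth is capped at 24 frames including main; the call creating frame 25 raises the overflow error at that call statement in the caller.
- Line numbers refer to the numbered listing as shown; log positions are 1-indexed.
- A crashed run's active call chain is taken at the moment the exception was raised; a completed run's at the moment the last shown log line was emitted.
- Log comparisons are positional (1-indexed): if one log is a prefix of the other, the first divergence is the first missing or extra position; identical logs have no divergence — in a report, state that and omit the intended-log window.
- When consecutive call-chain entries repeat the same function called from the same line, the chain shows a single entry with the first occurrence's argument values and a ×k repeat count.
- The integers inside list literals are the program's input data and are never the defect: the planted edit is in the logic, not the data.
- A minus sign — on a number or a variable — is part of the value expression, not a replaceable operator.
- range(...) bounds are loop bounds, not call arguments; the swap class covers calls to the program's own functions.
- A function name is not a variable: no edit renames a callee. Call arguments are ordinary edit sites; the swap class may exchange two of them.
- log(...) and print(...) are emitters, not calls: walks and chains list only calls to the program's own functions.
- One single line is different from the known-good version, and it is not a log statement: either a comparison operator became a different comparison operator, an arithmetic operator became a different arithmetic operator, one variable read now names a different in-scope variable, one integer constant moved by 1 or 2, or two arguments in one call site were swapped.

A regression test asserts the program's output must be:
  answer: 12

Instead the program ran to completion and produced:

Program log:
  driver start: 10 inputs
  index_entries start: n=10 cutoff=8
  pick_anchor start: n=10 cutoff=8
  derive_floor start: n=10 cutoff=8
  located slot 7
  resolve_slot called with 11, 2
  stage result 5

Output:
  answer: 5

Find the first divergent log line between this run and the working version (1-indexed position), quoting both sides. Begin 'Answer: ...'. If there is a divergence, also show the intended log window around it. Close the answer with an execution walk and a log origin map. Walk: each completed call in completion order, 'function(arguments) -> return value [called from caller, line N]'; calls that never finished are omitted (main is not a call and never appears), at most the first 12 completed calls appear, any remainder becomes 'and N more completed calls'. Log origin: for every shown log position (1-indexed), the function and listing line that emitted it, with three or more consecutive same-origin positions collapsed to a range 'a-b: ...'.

Answer: position 6; shown 'resolve_slot called with 11, 2' vs intended 'resolve_slot called with 24, 2'.
Intended log window:
  4: derive_floor start: n=10 cutoff=8
  5: located slot 7
  6: resolve_slot called with 24, 2
  7: stage result 12
Execution walk:
  derive_floor([-2, -3, 0, 0, -3, 4, 12, 8, 9, -2], 8) -> 7  [called from pick_anchor, line 9]
  pick_anchor([-2, -3, 0, 0, -3, 4, 12, 8, 9, -2], 8) -> 11  [called from index_entries, line 22]
  resolve_slot(11, 2) -> 5  [called from index_entries, line 24]
  index_entries([-2, -3, 0, 0, -3, 4, 12, 8, 9, -2], 8) -> 5  [called from main, line 30]
Origin of each log line:
  1: from main, line 29
  2: from index_entries, line 21
  3: from pick_anchor, line 8
  4: from derive_floor, line 2
  5: from pick_anchor, line 10
  6: from resolve_slot, line 15
  7: from main, line 31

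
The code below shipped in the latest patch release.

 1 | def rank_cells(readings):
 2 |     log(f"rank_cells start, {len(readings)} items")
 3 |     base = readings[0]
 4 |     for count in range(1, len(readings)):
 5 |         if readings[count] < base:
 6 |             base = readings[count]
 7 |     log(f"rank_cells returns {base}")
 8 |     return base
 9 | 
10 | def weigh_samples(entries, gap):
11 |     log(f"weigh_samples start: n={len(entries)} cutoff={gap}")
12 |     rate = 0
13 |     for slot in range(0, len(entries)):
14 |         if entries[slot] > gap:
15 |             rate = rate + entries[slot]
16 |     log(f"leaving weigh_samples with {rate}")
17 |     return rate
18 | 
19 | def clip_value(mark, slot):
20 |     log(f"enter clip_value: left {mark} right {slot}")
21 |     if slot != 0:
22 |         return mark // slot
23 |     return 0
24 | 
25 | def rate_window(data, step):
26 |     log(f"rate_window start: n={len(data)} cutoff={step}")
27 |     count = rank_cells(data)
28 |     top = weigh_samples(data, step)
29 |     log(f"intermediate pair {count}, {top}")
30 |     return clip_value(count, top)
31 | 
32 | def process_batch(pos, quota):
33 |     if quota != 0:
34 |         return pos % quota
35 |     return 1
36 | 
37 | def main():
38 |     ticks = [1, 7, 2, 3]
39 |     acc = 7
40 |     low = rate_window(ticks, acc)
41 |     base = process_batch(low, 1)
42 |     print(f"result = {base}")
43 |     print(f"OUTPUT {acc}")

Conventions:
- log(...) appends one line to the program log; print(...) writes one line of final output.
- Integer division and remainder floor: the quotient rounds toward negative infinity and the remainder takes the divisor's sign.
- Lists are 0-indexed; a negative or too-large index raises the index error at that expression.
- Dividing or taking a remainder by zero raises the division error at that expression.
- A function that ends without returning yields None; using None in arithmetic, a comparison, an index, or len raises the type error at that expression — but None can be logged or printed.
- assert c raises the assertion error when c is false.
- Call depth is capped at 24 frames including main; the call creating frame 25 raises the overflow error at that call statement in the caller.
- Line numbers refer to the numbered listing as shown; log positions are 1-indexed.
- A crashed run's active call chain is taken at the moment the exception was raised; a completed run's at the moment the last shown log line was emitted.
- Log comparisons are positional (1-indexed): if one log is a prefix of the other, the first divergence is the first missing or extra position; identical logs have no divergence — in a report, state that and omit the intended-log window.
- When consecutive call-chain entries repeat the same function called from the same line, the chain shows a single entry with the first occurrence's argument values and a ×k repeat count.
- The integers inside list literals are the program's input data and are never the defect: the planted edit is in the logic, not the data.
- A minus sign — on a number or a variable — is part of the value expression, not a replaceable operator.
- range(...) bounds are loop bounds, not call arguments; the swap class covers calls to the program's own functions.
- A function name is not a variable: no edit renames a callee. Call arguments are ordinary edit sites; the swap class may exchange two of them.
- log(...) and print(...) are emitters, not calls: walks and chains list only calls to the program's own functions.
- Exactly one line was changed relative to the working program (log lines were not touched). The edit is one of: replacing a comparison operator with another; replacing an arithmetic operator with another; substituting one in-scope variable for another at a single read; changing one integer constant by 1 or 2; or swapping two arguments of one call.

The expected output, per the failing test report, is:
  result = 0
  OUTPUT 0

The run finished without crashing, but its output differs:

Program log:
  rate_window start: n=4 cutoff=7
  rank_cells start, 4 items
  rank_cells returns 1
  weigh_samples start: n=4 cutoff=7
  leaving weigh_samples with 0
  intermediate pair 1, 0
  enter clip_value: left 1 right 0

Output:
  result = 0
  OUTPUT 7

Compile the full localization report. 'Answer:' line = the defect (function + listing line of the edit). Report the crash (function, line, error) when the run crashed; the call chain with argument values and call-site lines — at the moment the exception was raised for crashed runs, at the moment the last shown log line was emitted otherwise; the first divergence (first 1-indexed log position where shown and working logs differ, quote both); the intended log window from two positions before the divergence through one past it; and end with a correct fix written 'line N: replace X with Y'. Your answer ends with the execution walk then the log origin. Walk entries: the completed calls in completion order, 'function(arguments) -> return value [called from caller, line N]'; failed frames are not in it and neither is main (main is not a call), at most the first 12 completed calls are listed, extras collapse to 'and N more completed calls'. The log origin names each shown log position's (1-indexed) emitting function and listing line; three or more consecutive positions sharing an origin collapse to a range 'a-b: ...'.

Answer: the defect is in main at line 43.
The tell: Every logged value matches the working version; the printed result is what differs.
Call chain: main -> rate_window([1, 7, 2, 3], 7) (called at line 40) -> clip_value(1, 0) (called at line 30).
First divergence: none (the log streams are identical).
Execution walk:
  rank_cells([1, 7, 2, 3]) -> 1  [called from rate_window, line 27]
  weigh_samples([1, 7, 2, 3], 7) -> 0  [called from rate_window, line 28]
  clip_value(1, 0) -> 0  [called from rate_window, line 30]
  rate_window([1, 7, 2, 3], 7) -> 0  [called from main, line 40]
  process_batch(0, 1) -> 0  [called from main, line 41]
Log origins:
  1: logged in rate_window at line 26
  2: logged in rank_cells at line 2
  3: logged in rank_cells at line 7
  4: logged in weigh_samples at line 11
  5: logged in weigh_samples at line 16
  6: logged in rate_window at line 29
  7: logged in clip_value at line 20
A correct fix: line 43: replace `acc` with `low`.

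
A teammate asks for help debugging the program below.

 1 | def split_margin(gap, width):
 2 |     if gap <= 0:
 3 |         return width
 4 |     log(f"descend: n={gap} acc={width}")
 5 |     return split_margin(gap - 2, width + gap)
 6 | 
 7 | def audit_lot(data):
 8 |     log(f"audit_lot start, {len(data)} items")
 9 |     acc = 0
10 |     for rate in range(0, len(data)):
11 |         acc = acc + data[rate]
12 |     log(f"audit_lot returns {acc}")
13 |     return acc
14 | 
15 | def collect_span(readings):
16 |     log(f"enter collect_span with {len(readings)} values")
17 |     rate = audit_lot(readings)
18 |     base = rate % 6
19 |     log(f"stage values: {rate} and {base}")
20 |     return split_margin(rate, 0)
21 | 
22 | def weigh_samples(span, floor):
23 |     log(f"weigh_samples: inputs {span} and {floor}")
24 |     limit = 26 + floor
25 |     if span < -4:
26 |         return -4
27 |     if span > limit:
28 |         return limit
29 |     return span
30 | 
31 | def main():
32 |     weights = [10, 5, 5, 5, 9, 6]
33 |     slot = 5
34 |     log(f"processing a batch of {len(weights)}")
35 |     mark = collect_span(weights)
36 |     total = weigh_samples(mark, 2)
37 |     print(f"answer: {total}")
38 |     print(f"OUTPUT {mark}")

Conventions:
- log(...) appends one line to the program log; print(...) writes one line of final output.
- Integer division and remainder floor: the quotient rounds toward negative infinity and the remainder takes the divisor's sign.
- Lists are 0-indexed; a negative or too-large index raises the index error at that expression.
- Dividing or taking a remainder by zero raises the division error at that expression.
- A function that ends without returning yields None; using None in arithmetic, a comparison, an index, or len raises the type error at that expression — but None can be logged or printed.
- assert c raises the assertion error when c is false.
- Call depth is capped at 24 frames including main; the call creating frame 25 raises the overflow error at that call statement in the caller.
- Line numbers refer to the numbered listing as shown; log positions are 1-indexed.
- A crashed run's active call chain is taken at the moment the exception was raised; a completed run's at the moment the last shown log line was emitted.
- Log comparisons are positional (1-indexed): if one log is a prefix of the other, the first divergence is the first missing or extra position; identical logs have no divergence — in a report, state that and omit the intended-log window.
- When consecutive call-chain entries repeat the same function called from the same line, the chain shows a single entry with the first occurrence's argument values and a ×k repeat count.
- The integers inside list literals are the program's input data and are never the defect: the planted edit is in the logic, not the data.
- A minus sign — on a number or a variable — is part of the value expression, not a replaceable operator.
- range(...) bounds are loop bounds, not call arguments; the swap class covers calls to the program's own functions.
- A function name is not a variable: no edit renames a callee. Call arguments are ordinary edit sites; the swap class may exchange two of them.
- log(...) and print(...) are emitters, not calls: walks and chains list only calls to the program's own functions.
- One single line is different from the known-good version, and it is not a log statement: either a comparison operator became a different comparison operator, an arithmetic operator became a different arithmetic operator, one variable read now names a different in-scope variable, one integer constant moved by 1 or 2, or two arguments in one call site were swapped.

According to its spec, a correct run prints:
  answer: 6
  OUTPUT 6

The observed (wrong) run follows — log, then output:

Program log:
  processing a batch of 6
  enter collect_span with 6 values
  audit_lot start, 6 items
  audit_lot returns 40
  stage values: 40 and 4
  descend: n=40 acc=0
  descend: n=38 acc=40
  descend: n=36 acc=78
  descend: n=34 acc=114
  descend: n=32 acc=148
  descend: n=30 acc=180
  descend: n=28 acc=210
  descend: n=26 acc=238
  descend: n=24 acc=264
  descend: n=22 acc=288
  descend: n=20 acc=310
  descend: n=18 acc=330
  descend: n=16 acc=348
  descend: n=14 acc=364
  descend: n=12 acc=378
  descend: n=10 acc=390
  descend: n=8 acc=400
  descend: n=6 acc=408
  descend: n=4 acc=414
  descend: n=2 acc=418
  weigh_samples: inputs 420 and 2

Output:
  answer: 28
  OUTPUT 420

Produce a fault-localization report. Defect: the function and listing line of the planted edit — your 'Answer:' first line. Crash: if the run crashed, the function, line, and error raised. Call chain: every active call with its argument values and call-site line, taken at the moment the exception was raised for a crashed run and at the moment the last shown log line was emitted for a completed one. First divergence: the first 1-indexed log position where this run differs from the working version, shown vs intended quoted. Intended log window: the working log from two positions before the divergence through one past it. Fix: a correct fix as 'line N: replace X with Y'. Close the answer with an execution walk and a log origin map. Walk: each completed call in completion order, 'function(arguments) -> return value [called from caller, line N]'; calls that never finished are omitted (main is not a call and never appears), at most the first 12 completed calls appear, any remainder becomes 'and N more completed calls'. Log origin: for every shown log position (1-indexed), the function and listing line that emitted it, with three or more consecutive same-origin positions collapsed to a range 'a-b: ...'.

Answer: the defect is in collect_span at line 20.
The tell: Everything matches until log position 6, which reads 'descend: n=40 acc=0' in place of 'descend: n=4 acc=0'.
Call chain: main -> weigh_samples(420, 2) (called at line 36).
First divergence: at position 6 the run shows 'descend: n=40 acc=0' where the working version logs 'descend: n=4 acc=0'.
Intended log window:
  4: audit_lot returns 40
  5: stage values: 40 and 4
  6: descend: n=4 acc=0
  7: descend: n=2 acc=4
Execution walk:
  audit_lot([10, 5, 5, 5, 9, 6]) -> 40  [called from collect_span, line 17]
  split_margin(0, 420) -> 420  [called from split_margin, line 5]
  split_margin(2, 418) -> 420  [called from split_margin, line 5]
  split_margin(4, 414) -> 420  [called from split_margin, line 5]
  split_margin(6, 408) -> 420  [called from split_margin, line 5]
  split_margin(8, 400) -> 420  [called from split_margin, line 5]
  split_margin(10, 390) -> 420  [called from split_margin, line 5]
  split_margin(12, 378) -> 420  [called from split_margin, line 5]
  split_margin(14, 364) -> 420  [called from split_margin, line 5]
  split_margin(16, 348) -> 420  [called from split_margin, line 5]
  split_margin(18, 330) -> 420  [called from split_margin, line 5]
  split_margin(20, 310) -> 420  [called from split_margin, line 5]
  ... and 12 more completed calls
Log line origins:
  1: emitted by main (line 34)
  2: emitted by collect_span (line 16)
  3: emitted by audit_lot (line 8)
  4: emitted by audit_lot (line 12)
  5: emitted by collect_span (line 19)
  6-25: emitted by split_margin (line 4)
  26: emitted by weigh_samples (line 23)
A correct fix: line 20: replace `rate` with `base`.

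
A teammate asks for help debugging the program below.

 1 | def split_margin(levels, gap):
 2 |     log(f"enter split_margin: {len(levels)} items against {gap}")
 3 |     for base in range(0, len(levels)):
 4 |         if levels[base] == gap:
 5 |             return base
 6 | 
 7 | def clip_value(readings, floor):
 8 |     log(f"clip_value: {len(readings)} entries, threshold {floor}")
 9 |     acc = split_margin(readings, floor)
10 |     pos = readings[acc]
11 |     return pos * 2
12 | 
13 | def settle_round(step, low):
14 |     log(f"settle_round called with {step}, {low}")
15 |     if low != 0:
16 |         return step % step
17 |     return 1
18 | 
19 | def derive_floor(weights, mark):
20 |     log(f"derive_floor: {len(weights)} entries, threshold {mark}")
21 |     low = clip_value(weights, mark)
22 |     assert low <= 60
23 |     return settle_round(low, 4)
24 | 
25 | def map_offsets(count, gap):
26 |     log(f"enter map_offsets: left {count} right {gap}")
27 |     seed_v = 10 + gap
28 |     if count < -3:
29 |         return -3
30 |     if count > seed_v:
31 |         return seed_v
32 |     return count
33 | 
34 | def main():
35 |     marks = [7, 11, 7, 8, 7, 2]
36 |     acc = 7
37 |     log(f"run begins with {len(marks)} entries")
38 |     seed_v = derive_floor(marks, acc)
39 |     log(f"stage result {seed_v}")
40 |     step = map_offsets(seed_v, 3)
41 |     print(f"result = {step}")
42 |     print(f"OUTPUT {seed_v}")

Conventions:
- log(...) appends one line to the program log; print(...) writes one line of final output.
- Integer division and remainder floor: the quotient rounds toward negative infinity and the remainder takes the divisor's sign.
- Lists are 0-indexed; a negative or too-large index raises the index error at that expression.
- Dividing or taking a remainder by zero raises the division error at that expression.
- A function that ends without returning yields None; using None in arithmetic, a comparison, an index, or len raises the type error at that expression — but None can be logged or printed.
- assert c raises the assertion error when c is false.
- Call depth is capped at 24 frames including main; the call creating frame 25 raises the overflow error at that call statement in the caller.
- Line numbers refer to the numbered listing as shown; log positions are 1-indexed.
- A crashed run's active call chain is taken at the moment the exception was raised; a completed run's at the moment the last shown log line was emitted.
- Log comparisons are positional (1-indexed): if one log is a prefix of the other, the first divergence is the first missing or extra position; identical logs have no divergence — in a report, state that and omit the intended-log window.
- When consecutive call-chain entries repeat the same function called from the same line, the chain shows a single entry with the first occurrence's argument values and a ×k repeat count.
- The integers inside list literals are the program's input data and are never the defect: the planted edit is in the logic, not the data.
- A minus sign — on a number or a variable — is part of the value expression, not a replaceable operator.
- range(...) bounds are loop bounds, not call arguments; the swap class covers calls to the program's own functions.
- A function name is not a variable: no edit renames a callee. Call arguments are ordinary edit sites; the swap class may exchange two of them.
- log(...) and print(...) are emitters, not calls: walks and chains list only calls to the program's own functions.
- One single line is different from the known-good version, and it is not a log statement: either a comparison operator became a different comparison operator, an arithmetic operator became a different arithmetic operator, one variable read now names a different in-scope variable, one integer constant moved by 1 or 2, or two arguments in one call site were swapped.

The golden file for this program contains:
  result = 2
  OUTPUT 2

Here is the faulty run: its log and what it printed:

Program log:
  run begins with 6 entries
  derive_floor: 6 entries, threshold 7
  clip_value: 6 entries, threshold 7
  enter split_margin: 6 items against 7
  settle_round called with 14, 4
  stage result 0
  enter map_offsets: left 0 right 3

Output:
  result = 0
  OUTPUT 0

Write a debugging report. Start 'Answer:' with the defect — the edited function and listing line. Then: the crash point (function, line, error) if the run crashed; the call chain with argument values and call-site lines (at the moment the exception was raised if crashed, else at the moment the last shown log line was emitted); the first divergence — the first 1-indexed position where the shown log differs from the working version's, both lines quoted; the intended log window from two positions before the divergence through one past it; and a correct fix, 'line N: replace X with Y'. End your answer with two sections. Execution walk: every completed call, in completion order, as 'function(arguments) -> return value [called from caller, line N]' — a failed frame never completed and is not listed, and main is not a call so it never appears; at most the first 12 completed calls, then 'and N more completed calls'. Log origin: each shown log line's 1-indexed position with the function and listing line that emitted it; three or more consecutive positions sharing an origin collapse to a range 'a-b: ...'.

Answer: the defect is in settle_round at line 16.
Key fact: Everything matches until log position 6, which reads 'stage result 0' in place of 'stage result 2'.
Call chain: main -> map_offsets(0, 3) (called at line 40).
First divergence: at position 6 the run shows 'stage result 0' where the working version logs 'stage result 2'.
Intended log window:
  4: enter split_margin: 6 items against 7
  5: settle_round called with 14, 4
  6: stage result 2
  7: enter map_offsets: left 2 right 3
Execution walk:
  split_margin([7, 11, 7, 8, 7, 2], 7) -> 0  [called from clip_value, line 9]
  clip_value([7, 11, 7, 8, 7, 2], 7) -> 14  [called from derive_floor, line 21]
  settle_round(14, 4) -> 0  [called from derive_floor, line 23]
  derive_floor([7, 11, 7, 8, 7, 2], 7) -> 0  [called from main, line 38]
  map_offsets(0, 3) -> 0  [called from main, line 40]
Log origin:
  1 — main, line 37
  2 — derive_floor, line 20
  3 — clip_value, line 8
  4 — split_margin, line 2
  5 — settle_round, line 14
  6 — main, line 39
  7 — map_offsets, line 26
A correct fix: line 16: replace `step % step` with `step % low`.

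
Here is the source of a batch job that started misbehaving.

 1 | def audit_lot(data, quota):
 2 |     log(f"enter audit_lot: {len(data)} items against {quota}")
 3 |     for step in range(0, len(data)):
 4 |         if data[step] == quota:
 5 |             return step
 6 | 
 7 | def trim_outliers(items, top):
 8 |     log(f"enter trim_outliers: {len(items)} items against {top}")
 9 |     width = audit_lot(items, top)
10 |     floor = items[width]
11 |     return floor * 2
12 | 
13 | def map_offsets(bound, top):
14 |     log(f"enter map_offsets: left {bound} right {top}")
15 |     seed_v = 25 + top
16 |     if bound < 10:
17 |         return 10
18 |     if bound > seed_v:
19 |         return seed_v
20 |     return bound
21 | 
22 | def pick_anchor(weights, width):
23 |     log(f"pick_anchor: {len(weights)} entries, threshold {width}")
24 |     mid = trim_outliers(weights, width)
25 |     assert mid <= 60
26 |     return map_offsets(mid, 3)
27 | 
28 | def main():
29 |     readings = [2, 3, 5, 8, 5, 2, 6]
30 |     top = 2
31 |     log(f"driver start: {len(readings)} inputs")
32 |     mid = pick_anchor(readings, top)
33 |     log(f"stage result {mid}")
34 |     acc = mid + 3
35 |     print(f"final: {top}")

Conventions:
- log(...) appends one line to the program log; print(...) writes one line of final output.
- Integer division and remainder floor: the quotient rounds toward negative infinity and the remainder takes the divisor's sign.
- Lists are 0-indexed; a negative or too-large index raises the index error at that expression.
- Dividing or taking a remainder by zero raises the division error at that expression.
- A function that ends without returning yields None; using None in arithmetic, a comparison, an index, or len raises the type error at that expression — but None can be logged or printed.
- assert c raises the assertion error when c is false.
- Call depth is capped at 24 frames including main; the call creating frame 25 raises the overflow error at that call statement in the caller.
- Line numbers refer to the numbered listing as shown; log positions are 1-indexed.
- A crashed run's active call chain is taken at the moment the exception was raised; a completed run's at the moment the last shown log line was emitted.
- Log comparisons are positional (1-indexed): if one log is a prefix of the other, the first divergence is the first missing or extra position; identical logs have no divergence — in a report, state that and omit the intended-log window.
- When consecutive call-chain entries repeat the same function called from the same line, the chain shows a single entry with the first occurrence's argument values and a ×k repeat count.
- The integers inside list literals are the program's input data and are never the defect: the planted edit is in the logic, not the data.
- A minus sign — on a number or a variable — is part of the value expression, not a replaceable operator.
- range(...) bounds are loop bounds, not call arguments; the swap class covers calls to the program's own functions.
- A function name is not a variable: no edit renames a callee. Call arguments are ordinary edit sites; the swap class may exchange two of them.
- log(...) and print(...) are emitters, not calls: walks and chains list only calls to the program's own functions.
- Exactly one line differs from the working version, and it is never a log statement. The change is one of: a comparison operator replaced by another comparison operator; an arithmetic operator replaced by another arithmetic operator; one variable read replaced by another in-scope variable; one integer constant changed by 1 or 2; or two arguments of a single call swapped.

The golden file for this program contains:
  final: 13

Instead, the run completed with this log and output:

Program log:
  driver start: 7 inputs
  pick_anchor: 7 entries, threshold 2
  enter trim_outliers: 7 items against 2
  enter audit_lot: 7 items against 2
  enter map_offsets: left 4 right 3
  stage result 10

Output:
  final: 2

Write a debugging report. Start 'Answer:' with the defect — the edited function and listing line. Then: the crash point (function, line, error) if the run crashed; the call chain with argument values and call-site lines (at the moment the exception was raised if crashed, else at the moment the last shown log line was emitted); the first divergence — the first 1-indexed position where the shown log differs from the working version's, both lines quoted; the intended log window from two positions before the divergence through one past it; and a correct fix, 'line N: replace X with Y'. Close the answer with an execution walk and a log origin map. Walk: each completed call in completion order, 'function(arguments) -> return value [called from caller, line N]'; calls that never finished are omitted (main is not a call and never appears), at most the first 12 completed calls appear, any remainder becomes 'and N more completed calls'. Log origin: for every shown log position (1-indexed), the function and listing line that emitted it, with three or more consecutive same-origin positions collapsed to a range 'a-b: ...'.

Answer: the defect is in main at line 35.
Core observation: The two runs log identically and part ways only at the printed values.
Call chain: main.
First divergence: none — the logs agree in full.
Execution walk:
  audit_lot([2, 3, 5, 8, 5, 2, 6], 2) -> 0  [called from trim_outliers, line 9]
  trim_outliers([2, 3, 5, 8, 5, 2, 6], 2) -> 4  [called from pick_anchor, line 24]
  map_offsets(4, 3) -> 10  [called from pick_anchor, line 26]
  pick_anchor([2, 3, 5, 8, 5, 2, 6], 2) -> 10  [called from main, line 32]
Log origins:
  1: logged in main at line 31
  2: logged in pick_anchor at line 23
  3: logged in trim_outliers at line 8
  4: logged in audit_lot at line 2
  5: logged in map_offsets at line 14
  6: logged in main at line 33
A correct fix: line 35: replace `top` with `acc`.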